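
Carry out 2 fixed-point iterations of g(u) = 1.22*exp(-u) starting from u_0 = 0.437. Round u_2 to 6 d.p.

0.554752

u_1 = g(0.437000) = 0.788085
u_2 = g(0.788085) = 0.554752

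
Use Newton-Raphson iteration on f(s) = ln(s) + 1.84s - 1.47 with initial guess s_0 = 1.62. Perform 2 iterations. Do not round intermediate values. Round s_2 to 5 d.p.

f'(s) = 1/s + 1.84
s_0 = 1.620000: f = 1.993226, f' = 2.457284 → s_1 = 1.620000 - (1.993226)/(2.457284) = 0.808850
s_1 = 0.808850: f = -0.193858, f' = 3.076323 → s_2 = 0.808850 - (-0.193858)/(3.076323) = 0.871866

0.87187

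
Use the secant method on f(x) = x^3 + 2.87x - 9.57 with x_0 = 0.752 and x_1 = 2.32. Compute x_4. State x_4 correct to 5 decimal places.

f(x_0) = -6.986501, f(x_1) = 9.575568
x_2 = 2.320000 - (9.575568)·(2.320000 - 0.752000)/(9.575568 - (-6.986501)) = 1.413441; f(x_2) = -2.689629
x_3 = 1.413441 - (-2.689629)·(1.413441 - 2.320000)/(-2.689629 - (9.575568)) = 1.612240; f(x_3) = -0.752147
x_4 = 1.612240 - (-0.752147)·(1.612240 - 1.413441)/(-0.752147 - (-2.689629)) = 1.689415; f(x_4) = 0.100424

1.68942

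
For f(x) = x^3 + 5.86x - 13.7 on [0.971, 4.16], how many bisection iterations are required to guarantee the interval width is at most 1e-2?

Initial width b − a = 4.16 − 0.971 = 3.189000.
After n steps the width is (b−a)/2^n; need (b−a)/2^n ≤ 1e-2.
So n ≥ log₂(3.189000/1e-2) = log₂(318.9000) ≈ 8.3170.
Hence n = 9.

9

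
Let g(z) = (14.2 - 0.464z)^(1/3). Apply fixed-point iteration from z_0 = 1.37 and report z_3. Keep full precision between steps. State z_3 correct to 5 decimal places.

2.35773

z_1 = g(1.370000) = 2.384877
z_2 = g(2.384877) = 2.356953
z_3 = g(2.356953) = 2.357731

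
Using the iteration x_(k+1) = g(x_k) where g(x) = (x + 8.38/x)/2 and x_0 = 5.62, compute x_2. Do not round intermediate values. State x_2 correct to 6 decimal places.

x_1 = g(5.620000) = 3.555552
x_2 = g(3.555552) = 2.956215

2.956215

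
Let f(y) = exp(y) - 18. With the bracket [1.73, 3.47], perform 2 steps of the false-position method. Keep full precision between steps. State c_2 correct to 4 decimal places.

2.7948

f(1.730000) = -12.359346, f(3.470000) = 14.136742
step 1: c = 2.541639, f(c) = -5.299528 < 0 → new bracket [2.541639, 3.470000]
step 2: c = 2.794768, f(c) = -1.641172 < 0 → new bracket [2.794768, 3.470000]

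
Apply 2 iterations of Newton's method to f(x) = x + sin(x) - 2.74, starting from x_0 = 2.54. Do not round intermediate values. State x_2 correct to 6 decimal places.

Newton update: x ← x − f(x)/f'(x).
f'(x) = 1 + cos(x)
x_0 = 2.540000: f = 0.365956, f' = 0.175565 → x_1 = 2.540000 - (0.365956)/(0.175565) = 0.455548
x_1 = 0.455548: f = -1.844498, f' = 1.898020 → x_2 = 0.455548 - (-1.844498)/(1.898020) = 1.427349

1.427349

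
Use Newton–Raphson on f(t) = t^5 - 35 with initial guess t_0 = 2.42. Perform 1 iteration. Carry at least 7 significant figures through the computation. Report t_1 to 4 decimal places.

2.1401

Newton update: t ← t − f(t)/f'(t).
f'(t) = 5t^4
t_0 = 2.420000: f = 47.999759, f' = 171.487105 → t_1 = 2.420000 - (47.999759)/(171.487105) = 2.140097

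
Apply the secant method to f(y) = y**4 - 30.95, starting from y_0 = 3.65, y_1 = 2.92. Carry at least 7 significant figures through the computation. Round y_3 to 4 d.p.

2.4327

f(y_0) = 146.539006, f(y_1) = 41.749497
y_2 = 2.920000 - (41.749497)·(2.920000 - 3.650000)/(41.749497 - (146.539006)) = 2.629159; f(y_2) = 16.832306
y_3 = 2.629159 - (16.832306)·(2.629159 - 2.920000)/(16.832306 - (41.749497)) = 2.432686; f(y_3) = 4.072291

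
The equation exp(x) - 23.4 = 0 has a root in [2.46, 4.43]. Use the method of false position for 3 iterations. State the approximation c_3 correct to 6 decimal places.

3.051514

f(2.460000) = -11.695188, f(4.430000) = 60.531417
step 1: c = 2.778989, f(c) = -7.297261 < 0 → new bracket [2.778989, 4.430000]
step 2: c = 2.956611, f(c) = -4.167314 < 0 → new bracket [2.956611, 4.430000]
step 3: c = 3.051514, f(c) = -2.252668 < 0 → new bracket [3.051514, 4.430000]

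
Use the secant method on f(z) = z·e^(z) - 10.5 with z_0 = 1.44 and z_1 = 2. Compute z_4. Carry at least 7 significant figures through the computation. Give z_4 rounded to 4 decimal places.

1.7769

Secant update: z_(k+1) = z_k − f(z_k)·(z_k − z_(k-1))/(f(z_k) − f(z_(k-1))).
f(z_0) = -4.422198, f(z_1) = 4.278112
z_2 = 2.000000 - (4.278112)·(2.000000 - 1.440000)/(4.278112 - (-4.422198)) = 1.724637; f(z_2) = -0.823950
z_3 = 1.724637 - (-0.823950)·(1.724637 - 2.000000)/(-0.823950 - (4.278112)) = 1.769106; f(z_3) = -0.123112
z_4 = 1.769106 - (-0.123112)·(1.769106 - 1.724637)/(-0.123112 - (-0.823950)) = 1.776918; f(z_4) = 0.004446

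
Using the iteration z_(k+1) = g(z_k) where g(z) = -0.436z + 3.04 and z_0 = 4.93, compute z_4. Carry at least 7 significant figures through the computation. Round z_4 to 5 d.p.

z_1 = g(4.930000) = 0.890520
z_2 = g(0.890520) = 2.651733
z_3 = g(2.651733) = 1.883844
z_4 = g(1.883844) = 2.218644

2.21864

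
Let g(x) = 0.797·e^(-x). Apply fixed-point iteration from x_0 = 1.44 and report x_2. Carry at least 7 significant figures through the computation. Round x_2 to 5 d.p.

x_1 = g(1.440000) = 0.188831
x_2 = g(0.188831) = 0.659857

0.65986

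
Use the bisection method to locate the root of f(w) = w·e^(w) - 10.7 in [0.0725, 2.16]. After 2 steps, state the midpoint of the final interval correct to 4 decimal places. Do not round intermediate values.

f(0.072500) = -10.622049, f(2.160000) = 8.029657 (opposite signs)
step 1: m = 1.116250, f(m) = -7.291662 < 0 → root in [1.116250, 2.160000]
step 2: m = 1.638125, f(m) = -2.271007 < 0 → root in [1.638125, 2.160000]
Midpoint of [1.638125, 2.160000] = 1.899063

1.8991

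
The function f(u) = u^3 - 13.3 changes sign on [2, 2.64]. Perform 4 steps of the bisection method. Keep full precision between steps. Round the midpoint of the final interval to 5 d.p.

f(2.000000) = -5.300000, f(2.640000) = 5.099744 (opposite signs)
step 1: m = 2.320000, f(m) = -0.812832 < 0 → root in [2.320000, 2.640000]
step 2: m = 2.480000, f(m) = 1.952992 > 0 → root in [2.320000, 2.480000]
step 3: m = 2.400000, f(m) = 0.524000 > 0 → root in [2.320000, 2.400000]
step 4: m = 2.360000, f(m) = -0.155744 < 0 → root in [2.360000, 2.400000]
Midpoint of [2.360000, 2.400000] = 2.380000

2.38000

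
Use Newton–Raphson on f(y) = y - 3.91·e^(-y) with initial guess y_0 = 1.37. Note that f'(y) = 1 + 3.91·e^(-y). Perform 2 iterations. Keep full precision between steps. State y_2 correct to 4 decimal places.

y_0 = 1.370000: f = 0.376442, f' = 1.993558 → y_1 = 1.370000 - (0.376442)/(1.993558) = 1.181171
y_1 = 1.181171: f = -0.018883, f' = 2.200054 → y_2 = 1.181171 - (-0.018883)/(2.200054) = 1.189754

1.1898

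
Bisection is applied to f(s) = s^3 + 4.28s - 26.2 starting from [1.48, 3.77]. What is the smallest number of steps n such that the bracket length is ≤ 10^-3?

12

Initial width b − a = 3.77 − 1.48 = 2.290000.
After n steps the width is (b−a)/2^n; need (b−a)/2^n ≤ 10^-3.
So n ≥ log₂(2.290000/10^-3) = log₂(2290.0000) ≈ 11.1611.
Hence n = 12.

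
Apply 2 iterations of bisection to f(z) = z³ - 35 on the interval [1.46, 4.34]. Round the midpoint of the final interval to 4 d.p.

f(1.460000) = -31.887864, f(4.340000) = 46.746504 (opposite signs)
step 1: m = 2.900000, f(m) = -10.611000 < 0 → root in [2.900000, 4.340000]
step 2: m = 3.620000, f(m) = 12.437928 > 0 → root in [2.900000, 3.620000]
Midpoint of [2.900000, 3.620000] = 3.260000

3.2600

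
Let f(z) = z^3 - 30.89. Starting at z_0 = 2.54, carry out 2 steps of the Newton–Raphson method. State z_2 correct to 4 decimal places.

f'(z) = 3z^2
z_0 = 2.540000: f = -14.502936, f' = 19.354800 → z_1 = 2.540000 - (-14.502936)/(19.354800) = 3.289320
z_1 = 3.289320: f = 4.699208, f' = 32.458875 → z_2 = 3.289320 - (4.699208)/(32.458875) = 3.144546

3.1445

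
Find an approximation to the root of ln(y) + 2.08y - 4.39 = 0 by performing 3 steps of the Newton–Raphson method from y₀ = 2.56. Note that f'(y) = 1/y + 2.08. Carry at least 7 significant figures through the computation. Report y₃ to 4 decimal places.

y_0 = 2.560000: f = 1.874807, f' = 2.470625 → y_1 = 2.560000 - (1.874807)/(2.470625) = 1.801161
y_1 = 1.801161: f = -0.055154, f' = 2.635198 → y_2 = 1.801161 - (-0.055154)/(2.635198) = 1.822091
y_2 = 1.822091: f = -0.000067, f' = 2.628820 → y_3 = 1.822091 - (-0.000067)/(2.628820) = 1.822116

1.8221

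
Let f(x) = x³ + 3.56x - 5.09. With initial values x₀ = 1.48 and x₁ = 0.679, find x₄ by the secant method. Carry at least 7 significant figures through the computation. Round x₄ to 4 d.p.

1.0775

f(x_0) = 3.420592, f(x_1) = -2.359713
x_2 = 0.679000 - (-2.359713)·(0.679000 - 1.480000)/(-2.359713 - (3.420592)) = 1.005995; f(x_2) = -0.490565
x_3 = 1.005995 - (-0.490565)·(1.005995 - 0.679000)/(-0.490565 - (-2.359713)) = 1.091816; f(x_3) = 0.098378
x_4 = 1.091816 - (0.098378)·(1.091816 - 1.005995)/(0.098378 - (-0.490565)) = 1.077480; f(x_4) = -0.003254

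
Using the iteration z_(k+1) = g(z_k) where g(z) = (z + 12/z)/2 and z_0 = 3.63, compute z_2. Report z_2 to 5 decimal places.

z_1 = g(3.630000) = 3.467893
z_2 = g(3.467893) = 3.464104

3.46410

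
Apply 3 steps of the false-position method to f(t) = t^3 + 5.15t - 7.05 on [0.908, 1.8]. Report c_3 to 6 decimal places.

1.103339

f(0.908000) = -1.625187, f(1.800000) = 8.052000
step 1: c = 1.057802, f(c) = -0.418693 < 0 → new bracket [1.057802, 1.800000]
step 2: c = 1.094488, f(c) = -0.102294 < 0 → new bracket [1.094488, 1.800000]
step 3: c = 1.103339, f(c) = -0.024650 < 0 → new bracket [1.103339, 1.800000]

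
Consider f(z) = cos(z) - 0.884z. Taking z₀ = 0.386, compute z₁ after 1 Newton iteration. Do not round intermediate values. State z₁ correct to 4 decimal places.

Newton update: z ← z − f(z)/f'(z).
f'(z) = -sin(z) - 0.884
z_0 = 0.386000: f = 0.585198, f' = -1.260486 → z_1 = 0.386000 - (0.585198)/(-1.260486) = 0.850264

0.8503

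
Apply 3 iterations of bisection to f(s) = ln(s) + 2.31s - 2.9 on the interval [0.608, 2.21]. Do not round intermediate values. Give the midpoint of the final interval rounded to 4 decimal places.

f(0.608000) = -1.993100, f(2.210000) = 2.998093 (opposite signs)
step 1: m = 1.409000, f(m) = 0.697670 > 0 → root in [0.608000, 1.409000]
step 2: m = 1.008500, f(m) = -0.561901 < 0 → root in [1.008500, 1.409000]
step 3: m = 1.208750, f(m) = 0.081799 > 0 → root in [1.008500, 1.208750]
Midpoint of [1.008500, 1.208750] = 1.108625

1.1086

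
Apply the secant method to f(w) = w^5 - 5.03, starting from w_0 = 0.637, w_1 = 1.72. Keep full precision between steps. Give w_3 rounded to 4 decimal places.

f(w_0) = -4.925119, f(w_1) = 10.023665
w_2 = 1.720000 - (10.023665)·(1.720000 - 0.637000)/(10.023665 - (-4.925119)) = 0.993812; f(w_2) = -4.060560
w_3 = 0.993812 - (-4.060560)·(0.993812 - 1.720000)/(-4.060560 - (10.023665)) = 1.203176; f(w_3) = -2.508577

1.2032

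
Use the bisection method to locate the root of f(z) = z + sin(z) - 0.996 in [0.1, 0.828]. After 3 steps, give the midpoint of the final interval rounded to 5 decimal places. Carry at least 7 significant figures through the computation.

f(0.100000) = -0.796167, f(0.828000) = 0.568580 (opposite signs)
step 1: m = 0.464000, f(m) = -0.084471 < 0 → root in [0.464000, 0.828000]
step 2: m = 0.646000, f(m) = 0.251997 > 0 → root in [0.464000, 0.646000]
step 3: m = 0.555000, f(m) = 0.085943 > 0 → root in [0.464000, 0.555000]
Midpoint of [0.464000, 0.555000] = 0.509500

0.50950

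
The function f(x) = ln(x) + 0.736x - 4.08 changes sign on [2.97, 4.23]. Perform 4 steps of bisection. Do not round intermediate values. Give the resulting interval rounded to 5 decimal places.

[3.67875, 3.75750]

f(2.970000) = -0.805518, f(4.230000) = 0.475482 (opposite signs)
step 1: m = 3.600000, f(m) = -0.149466 < 0 → root in [3.600000, 4.230000]
step 2: m = 3.915000, f(m) = 0.166255 > 0 → root in [3.600000, 3.915000]
step 3: m = 3.757500, f(m) = 0.009274 > 0 → root in [3.600000, 3.757500]
step 4: m = 3.678750, f(m) = -0.069867 < 0 → root in [3.678750, 3.757500]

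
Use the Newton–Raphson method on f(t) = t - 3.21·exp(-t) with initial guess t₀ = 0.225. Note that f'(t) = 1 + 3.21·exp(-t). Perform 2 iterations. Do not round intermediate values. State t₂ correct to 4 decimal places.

1.0738

t_0 = 0.225000: f = -2.338237, f' = 3.563237 → t_1 = 0.225000 - (-2.338237)/(3.563237) = 0.881211
t_1 = 0.881211: f = -0.448630, f' = 2.329841 → t_2 = 0.881211 - (-0.448630)/(2.329841) = 1.073770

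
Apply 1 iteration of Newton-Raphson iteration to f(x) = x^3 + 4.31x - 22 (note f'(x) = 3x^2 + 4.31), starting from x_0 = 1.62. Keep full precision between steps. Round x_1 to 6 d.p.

2.503698

x_0 = 1.620000: f = -10.766272, f' = 12.183200 → x_1 = 1.620000 - (-10.766272)/(12.183200) = 2.503698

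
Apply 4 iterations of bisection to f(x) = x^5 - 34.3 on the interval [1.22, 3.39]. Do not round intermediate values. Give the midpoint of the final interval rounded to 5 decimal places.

f(1.220000) = -31.597292, f(3.390000) = 413.411749 (opposite signs)
step 1: m = 2.305000, f(m) = 30.766081 > 0 → root in [1.220000, 2.305000]
step 2: m = 1.762500, f(m) = -17.292298 < 0 → root in [1.762500, 2.305000]
step 3: m = 2.033750, f(m) = 0.492676 > 0 → root in [1.762500, 2.033750]
step 4: m = 1.898125, f(m) = -9.660945 < 0 → root in [1.898125, 2.033750]
Midpoint of [1.898125, 2.033750] = 1.965938

1.96594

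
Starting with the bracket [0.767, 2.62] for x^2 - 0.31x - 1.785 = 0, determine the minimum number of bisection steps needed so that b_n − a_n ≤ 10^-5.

Initial width b − a = 2.62 − 0.767 = 1.853000.
After n steps the width is (b−a)/2^n; need (b−a)/2^n ≤ 10^-5.
So n ≥ log₂(1.853000/10^-5) = log₂(185300.0000) ≈ 17.4995.
Hence n = 18.

18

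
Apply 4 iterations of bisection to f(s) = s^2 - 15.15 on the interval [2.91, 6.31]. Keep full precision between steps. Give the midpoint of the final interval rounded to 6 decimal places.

3.866250

f(2.910000) = -6.681900, f(6.310000) = 24.666100 (opposite signs)
step 1: m = 4.610000, f(m) = 6.102100 > 0 → root in [2.910000, 4.610000]
step 2: m = 3.760000, f(m) = -1.012400 < 0 → root in [3.760000, 4.610000]
step 3: m = 4.185000, f(m) = 2.364225 > 0 → root in [3.760000, 4.185000]
step 4: m = 3.972500, f(m) = 0.630756 > 0 → root in [3.760000, 3.972500]
Midpoint of [3.760000, 3.972500] = 3.866250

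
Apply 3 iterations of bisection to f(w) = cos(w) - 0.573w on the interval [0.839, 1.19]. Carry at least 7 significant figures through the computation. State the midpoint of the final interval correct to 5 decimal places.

f(0.839000) = 0.187460, f(1.190000) = -0.310210 (opposite signs)
step 1: m = 1.014500, f(m) = -0.053264 < 0 → root in [0.839000, 1.014500]
step 2: m = 0.926750, f(m) = 0.069408 > 0 → root in [0.926750, 1.014500]
step 3: m = 0.970625, f(m) = 0.008616 > 0 → root in [0.970625, 1.014500]
Midpoint of [0.970625, 1.014500] = 0.992563

0.99256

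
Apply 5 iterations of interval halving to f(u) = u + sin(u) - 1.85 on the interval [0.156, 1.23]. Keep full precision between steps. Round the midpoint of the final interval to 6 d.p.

f(0.156000) = -1.538632, f(1.230000) = 0.322489 (opposite signs)
step 1: m = 0.693000, f(m) = -0.518152 < 0 → root in [0.693000, 1.230000]
step 2: m = 0.961500, f(m) = -0.068449 < 0 → root in [0.961500, 1.230000]
step 3: m = 1.095750, f(m) = 0.135022 > 0 → root in [0.961500, 1.095750]
step 4: m = 1.028625, f(m) = 0.035215 > 0 → root in [0.961500, 1.028625]
step 5: m = 0.995062, f(m) = -0.016145 < 0 → root in [0.995062, 1.028625]
Midpoint of [0.995062, 1.028625] = 1.011844

1.011844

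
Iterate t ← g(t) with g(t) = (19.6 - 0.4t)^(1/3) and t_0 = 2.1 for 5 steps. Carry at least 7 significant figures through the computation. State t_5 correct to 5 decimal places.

2.64675

t_1 = g(2.100000) = 2.657119
t_2 = g(2.657119) = 2.646556
t_3 = g(2.646556) = 2.646757
t_4 = g(2.646757) = 2.646753
t_5 = g(2.646753) = 2.646753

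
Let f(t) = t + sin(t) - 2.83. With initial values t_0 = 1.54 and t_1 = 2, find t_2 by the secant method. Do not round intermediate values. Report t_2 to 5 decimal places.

1.90135

Secant update: t_(k+1) = t_k − f(t_k)·(t_k − t_(k-1))/(f(t_k) − f(t_(k-1))).
f(t_0) = -0.290474, f(t_1) = 0.079297
t_2 = 2.000000 - (0.079297)·(2.000000 - 1.540000)/(0.079297 - (-0.290474)) = 1.901353; f(t_2) = 0.017215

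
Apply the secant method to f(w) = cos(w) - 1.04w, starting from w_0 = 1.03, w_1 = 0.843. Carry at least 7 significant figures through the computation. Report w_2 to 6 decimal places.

Secant update: w_(k+1) = w_k − f(w_k)·(w_k − w_(k-1))/(f(w_k) − f(w_(k-1))).
f(w_0) = -0.556381, f(w_1) = -0.211494
w_2 = 0.843000 - (-0.211494)·(0.843000 - 1.030000)/(-0.211494 - (-0.556381)) = 0.728327; f(w_2) = -0.011170

0.728327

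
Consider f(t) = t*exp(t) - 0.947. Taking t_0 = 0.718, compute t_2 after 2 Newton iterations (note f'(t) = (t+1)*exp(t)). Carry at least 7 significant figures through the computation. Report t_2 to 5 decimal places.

t_0 = 0.718000: f = 0.525136, f' = 3.522464 → t_1 = 0.718000 - (0.525136)/(3.522464) = 0.568918
t_1 = 0.568918: f = 0.057911, f' = 2.771266 → t_2 = 0.568918 - (0.057911)/(2.771266) = 0.548021

0.54802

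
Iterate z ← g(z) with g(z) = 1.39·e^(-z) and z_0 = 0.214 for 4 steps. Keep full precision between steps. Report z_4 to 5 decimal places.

z_1 = g(0.214000) = 1.122214
z_2 = g(1.122214) = 0.452526
z_3 = g(0.452526) = 0.884067
z_4 = g(0.884067) = 0.574208

0.57421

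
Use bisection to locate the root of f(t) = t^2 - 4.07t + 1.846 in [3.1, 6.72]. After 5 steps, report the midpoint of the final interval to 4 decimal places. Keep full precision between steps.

f(3.100000) = -1.161000, f(6.720000) = 19.654000 (opposite signs)
step 1: m = 4.910000, f(m) = 5.970400 > 0 → root in [3.100000, 4.910000]
step 2: m = 4.005000, f(m) = 1.585675 > 0 → root in [3.100000, 4.005000]
step 3: m = 3.552500, f(m) = 0.007581 > 0 → root in [3.100000, 3.552500]
step 4: m = 3.326250, f(m) = -0.627898 < 0 → root in [3.326250, 3.552500]
step 5: m = 3.439375, f(m) = -0.322956 < 0 → root in [3.439375, 3.552500]
Midpoint of [3.439375, 3.552500] = 3.495938

3.4959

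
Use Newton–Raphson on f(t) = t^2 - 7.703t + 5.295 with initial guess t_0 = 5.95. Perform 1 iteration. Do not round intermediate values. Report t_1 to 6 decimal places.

7.173576

f'(t) = 2t - 7.703
t_0 = 5.950000: f = -5.135350, f' = 4.197000 → t_1 = 5.950000 - (-5.135350)/(4.197000) = 7.173576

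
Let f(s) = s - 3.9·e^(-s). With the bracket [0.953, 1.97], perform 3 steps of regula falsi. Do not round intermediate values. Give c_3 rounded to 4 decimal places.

1.1886

False-position update: c = (a·f(b) − b·f(a))/(f(b) − f(a)); replace the endpoint whose sign matches f(c).
f(0.953000) = -0.550772, f(1.970000) = 1.426118
step 1: c = 1.236342, f(c) = 0.103607 > 0 → new bracket [0.953000, 1.236342]
step 2: c = 1.191481, f(c) = 0.006773 > 0 → new bracket [0.953000, 1.191481]
step 3: c = 1.188584, f(c) = 0.000439 > 0 → new bracket [0.953000, 1.188584]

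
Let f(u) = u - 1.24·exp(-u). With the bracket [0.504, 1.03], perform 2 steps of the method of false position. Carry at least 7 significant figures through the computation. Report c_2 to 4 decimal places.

f(0.504000) = -0.245096, f(1.030000) = 0.587311
step 1: c = 0.658877, f(c) = 0.017260 > 0 → new bracket [0.504000, 0.658877]
step 2: c = 0.648687, f(c) = 0.000500 > 0 → new bracket [0.504000, 0.648687]

0.6487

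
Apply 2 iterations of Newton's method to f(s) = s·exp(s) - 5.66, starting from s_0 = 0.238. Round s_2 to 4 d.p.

f'(s) = (s + 1)·exp(s)
s_0 = 0.238000: f = -5.358047, f' = 1.570662 → s_1 = 0.238000 - (-5.358047)/(1.570662) = 3.649331
s_1 = 3.649331: f = 134.652812, f' = 178.761730 → s_2 = 3.649331 - (134.652812)/(178.761730) = 2.896078

2.8961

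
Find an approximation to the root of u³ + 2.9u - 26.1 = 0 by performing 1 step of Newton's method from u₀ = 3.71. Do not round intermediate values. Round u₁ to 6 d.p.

2.901628

f'(u) = 3u² + 2.9
u_0 = 3.710000: f = 35.723811, f' = 44.192300 → u_1 = 3.710000 - (35.723811)/(44.192300) = 2.901628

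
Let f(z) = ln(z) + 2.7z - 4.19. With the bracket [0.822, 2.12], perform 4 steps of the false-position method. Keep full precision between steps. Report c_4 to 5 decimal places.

1.42158

f(0.822000) = -2.166615, f(2.120000) = 2.285416
step 1: c = 1.453682, f(c) = 0.109040 > 0 → new bracket [0.822000, 1.453682]
step 2: c = 1.423414, f(c) = 0.006276 > 0 → new bracket [0.822000, 1.423414]
step 3: c = 1.421677, f(c) = 0.000365 > 0 → new bracket [0.822000, 1.421677]
step 4: c = 1.421576, f(c) = 0.000021 > 0 → new bracket [0.822000, 1.421576]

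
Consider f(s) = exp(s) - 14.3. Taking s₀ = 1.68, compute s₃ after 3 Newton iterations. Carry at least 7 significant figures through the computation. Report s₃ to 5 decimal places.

2.67705

Newton update: s ← s − f(s)/f'(s).
f'(s) = exp(s)
s_0 = 1.680000: f = -8.934444, f' = 5.365556 → s_1 = 1.680000 - (-8.934444)/(5.365556) = 3.345148
s_1 = 3.345148: f = 14.064769, f' = 28.364769 → s_2 = 3.345148 - (14.064769)/(28.364769) = 2.849294
s_2 = 2.849294: f = 2.975588, f' = 17.275588 → s_3 = 2.849294 - (2.975588)/(17.275588) = 2.677052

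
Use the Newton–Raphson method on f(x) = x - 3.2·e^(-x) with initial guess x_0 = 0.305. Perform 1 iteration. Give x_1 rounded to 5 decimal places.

f'(x) = 1 + 3.2·e^(-x)
x_0 = 0.305000: f = -2.053795, f' = 3.358795 → x_1 = 0.305000 - (-2.053795)/(3.358795) = 0.916468

0.91647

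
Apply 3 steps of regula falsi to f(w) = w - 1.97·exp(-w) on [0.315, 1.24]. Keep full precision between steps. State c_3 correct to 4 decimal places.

0.8465

f(0.315000) = -1.122684, f(1.240000) = 0.669913
step 1: c = 0.894317, f(c) = 0.088811 > 0 → new bracket [0.315000, 0.894317]
step 2: c = 0.851850, f(c) = 0.011398 > 0 → new bracket [0.315000, 0.851850]
step 3: c = 0.846454, f(c) = 0.001455 > 0 → new bracket [0.315000, 0.846454]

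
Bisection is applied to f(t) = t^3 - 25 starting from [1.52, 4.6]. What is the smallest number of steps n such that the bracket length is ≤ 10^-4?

Initial width b − a = 4.6 − 1.52 = 3.080000.
After n steps the width is (b−a)/2^n; need (b−a)/2^n ≤ 10^-4.
So n ≥ log₂(3.080000/10^-4) = log₂(30800.0000) ≈ 14.9106.
Hence n = 15.

15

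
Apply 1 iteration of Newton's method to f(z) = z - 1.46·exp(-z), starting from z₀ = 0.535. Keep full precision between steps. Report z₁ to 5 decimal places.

0.70754

Newton update: z ← z − f(z)/f'(z).
f'(z) = 1 + 1.46·exp(-z)
z_0 = 0.535000: f = -0.320077, f' = 1.855077 → z_1 = 0.535000 - (-0.320077)/(1.855077) = 0.707541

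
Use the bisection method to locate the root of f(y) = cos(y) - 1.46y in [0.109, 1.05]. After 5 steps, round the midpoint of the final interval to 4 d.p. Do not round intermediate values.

0.5648

f(0.109000) = 0.834925, f(1.050000) = -1.035429 (opposite signs)
step 1: m = 0.579500, f(m) = -0.009333 < 0 → root in [0.109000, 0.579500]
step 2: m = 0.344250, f(m) = 0.438724 > 0 → root in [0.344250, 0.579500]
step 3: m = 0.461875, f(m) = 0.220881 > 0 → root in [0.461875, 0.579500]
step 4: m = 0.520687, f(m) = 0.107274 > 0 → root in [0.520687, 0.579500]
step 5: m = 0.550094, f(m) = 0.049339 > 0 → root in [0.550094, 0.579500]
Midpoint of [0.550094, 0.579500] = 0.564797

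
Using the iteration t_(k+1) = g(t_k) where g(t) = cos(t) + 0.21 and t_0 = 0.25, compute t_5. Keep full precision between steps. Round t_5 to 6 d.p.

0.964216

t_1 = g(0.250000) = 1.178912
t_2 = g(1.178912) = 0.591930
t_3 = g(0.591930) = 1.039865
t_4 = g(1.039865) = 0.716336
t_5 = g(0.716336) = 0.964216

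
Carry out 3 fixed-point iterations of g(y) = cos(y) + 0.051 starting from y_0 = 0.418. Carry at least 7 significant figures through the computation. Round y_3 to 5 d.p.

y_1 = g(0.418000) = 0.964903
y_2 = g(0.964903) = 0.620497
y_3 = g(0.620497) = 0.864590

0.86459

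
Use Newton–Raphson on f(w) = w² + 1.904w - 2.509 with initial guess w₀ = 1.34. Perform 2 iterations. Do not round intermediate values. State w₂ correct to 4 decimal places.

Newton update: w ← w − f(w)/f'(w).
f'(w) = 2w + 1.904
w_0 = 1.340000: f = 1.837960, f' = 4.584000 → w_1 = 1.340000 - (1.837960)/(4.584000) = 0.939049
w_1 = 0.939049: f = 0.160762, f' = 3.782098 → w_2 = 0.939049 - (0.160762)/(3.782098) = 0.896543

0.8965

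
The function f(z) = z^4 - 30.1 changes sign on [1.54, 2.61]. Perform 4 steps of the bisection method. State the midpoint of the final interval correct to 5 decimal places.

2.30906

f(1.540000) = -24.475513, f(2.610000) = 16.304706 (opposite signs)
step 1: m = 2.075000, f(m) = -11.561593 < 0 → root in [2.075000, 2.610000]
step 2: m = 2.342500, f(m) = 0.010530 > 0 → root in [2.075000, 2.342500]
step 3: m = 2.208750, f(m) = -6.299491 < 0 → root in [2.208750, 2.342500]
step 4: m = 2.275625, f(m) = -3.283457 < 0 → root in [2.275625, 2.342500]
Midpoint of [2.275625, 2.342500] = 2.309063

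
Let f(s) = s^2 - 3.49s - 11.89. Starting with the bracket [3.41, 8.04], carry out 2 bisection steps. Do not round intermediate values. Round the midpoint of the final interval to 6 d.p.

5.146250

f(3.410000) = -12.162800, f(8.040000) = 24.692000 (opposite signs)
step 1: m = 5.725000, f(m) = 0.905375 > 0 → root in [3.410000, 5.725000]
step 2: m = 4.567500, f(m) = -6.968519 < 0 → root in [4.567500, 5.725000]
Midpoint of [4.567500, 5.725000] = 5.146250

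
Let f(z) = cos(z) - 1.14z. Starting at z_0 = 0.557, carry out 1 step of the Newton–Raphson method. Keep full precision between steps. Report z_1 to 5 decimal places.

Newton update: z ← z − f(z)/f'(z).
f'(z) = -sin(z) - 1.14
z_0 = 0.557000: f = 0.213865, f' = -1.668642 → z_1 = 0.557000 - (0.213865)/(-1.668642) = 0.685167

0.68517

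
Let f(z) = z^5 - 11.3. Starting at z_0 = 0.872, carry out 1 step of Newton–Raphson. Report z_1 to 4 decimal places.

4.6064

f'(z) = 5z^4
z_0 = 0.872000: f = -10.795824, f' = 2.890919 → z_1 = 0.872000 - (-10.795824)/(2.890919) = 4.606391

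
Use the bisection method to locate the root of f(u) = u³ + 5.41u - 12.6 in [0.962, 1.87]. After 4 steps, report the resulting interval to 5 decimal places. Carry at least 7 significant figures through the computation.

[1.58625, 1.64300]

f(0.962000) = -6.505303, f(1.870000) = 4.055903 (opposite signs)
step 1: m = 1.416000, f(m) = -2.100281 < 0 → root in [1.416000, 1.870000]
step 2: m = 1.643000, f(m) = 0.723825 > 0 → root in [1.416000, 1.643000]
step 3: m = 1.529500, f(m) = -0.747338 < 0 → root in [1.529500, 1.643000]
step 4: m = 1.586250, f(m) = -0.027083 < 0 → root in [1.586250, 1.643000]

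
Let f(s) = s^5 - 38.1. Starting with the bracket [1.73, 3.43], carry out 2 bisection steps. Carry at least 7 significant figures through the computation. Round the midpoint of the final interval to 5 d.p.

f(1.730000) = -22.603611, f(3.430000) = 436.656151 (opposite signs)
step 1: m = 2.580000, f(m) = 76.213765 > 0 → root in [1.730000, 2.580000]
step 2: m = 2.155000, f(m) = 8.376816 > 0 → root in [1.730000, 2.155000]
Midpoint of [1.730000, 2.155000] = 1.942500

1.94250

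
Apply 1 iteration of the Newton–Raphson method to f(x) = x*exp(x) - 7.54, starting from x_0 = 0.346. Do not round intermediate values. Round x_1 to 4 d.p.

f'(x) = (x+1)*exp(x)
x_0 = 0.346000: f = -7.050963, f' = 1.902440 → x_1 = 0.346000 - (-7.050963)/(1.902440) = 4.052274

4.0523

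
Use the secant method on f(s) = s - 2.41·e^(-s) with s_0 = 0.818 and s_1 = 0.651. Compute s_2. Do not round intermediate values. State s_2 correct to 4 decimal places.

0.9318

f(s_0) = -0.245565, f(s_1) = -0.605873
s_2 = 0.651000 - (-0.605873)·(0.651000 - 0.818000)/(-0.605873 - (-0.245565)) = 0.931818; f(s_2) = -0.017330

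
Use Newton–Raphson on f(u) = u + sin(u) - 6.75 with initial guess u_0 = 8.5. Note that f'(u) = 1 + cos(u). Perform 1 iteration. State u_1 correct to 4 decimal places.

2.0966

Newton update: u ← u − f(u)/f'(u).
u_0 = 8.500000: f = 2.548487, f' = 0.397988 → u_1 = 8.500000 - (2.548487)/(0.397988) = 2.096575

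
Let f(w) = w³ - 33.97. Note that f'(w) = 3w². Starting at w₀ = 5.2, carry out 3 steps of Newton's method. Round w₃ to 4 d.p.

3.2417

w_0 = 5.200000: f = 106.638000, f' = 81.120000 → w_1 = 5.200000 - (106.638000)/(81.120000) = 3.885429
w_1 = 3.885429: f = 24.686606, f' = 45.289675 → w_2 = 3.885429 - (24.686606)/(45.289675) = 3.340347
w_2 = 3.340347: f = 3.301304, f' = 33.473746 → w_3 = 3.340347 - (3.301304)/(33.473746) = 3.241723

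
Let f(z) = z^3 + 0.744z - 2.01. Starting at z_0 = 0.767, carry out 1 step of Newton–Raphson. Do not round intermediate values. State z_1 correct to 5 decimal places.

1.16086

f'(z) = 3z^2 + 0.744
z_0 = 0.767000: f = -0.988134, f' = 2.508867 → z_1 = 0.767000 - (-0.988134)/(2.508867) = 1.160857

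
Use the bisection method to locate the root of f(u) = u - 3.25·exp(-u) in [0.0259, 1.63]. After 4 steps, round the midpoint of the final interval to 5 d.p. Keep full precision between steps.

1.07859

f(0.025900) = -3.141006, f(1.630000) = 0.993229 (opposite signs)
step 1: m = 0.827950, f(m) = -0.592118 < 0 → root in [0.827950, 1.630000]
step 2: m = 1.228975, f(m) = 0.278050 > 0 → root in [0.827950, 1.228975]
step 3: m = 1.028462, f(m) = -0.133595 < 0 → root in [1.028462, 1.228975]
step 4: m = 1.128719, f(m) = 0.077515 > 0 → root in [1.028462, 1.128719]
Midpoint of [1.028462, 1.128719] = 1.078591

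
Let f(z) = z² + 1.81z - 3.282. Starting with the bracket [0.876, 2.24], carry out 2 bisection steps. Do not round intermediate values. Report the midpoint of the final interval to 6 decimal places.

1.046500

f(0.876000) = -0.929064, f(2.240000) = 5.790000 (opposite signs)
step 1: m = 1.558000, f(m) = 1.965344 > 0 → root in [0.876000, 1.558000]
step 2: m = 1.217000, f(m) = 0.401859 > 0 → root in [0.876000, 1.217000]
Midpoint of [0.876000, 1.217000] = 1.046500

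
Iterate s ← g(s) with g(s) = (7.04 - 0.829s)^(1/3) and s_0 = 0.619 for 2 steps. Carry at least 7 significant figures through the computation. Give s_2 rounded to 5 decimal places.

1.76418

s_1 = g(0.619000) = 1.868822
s_2 = g(1.868822) = 1.764184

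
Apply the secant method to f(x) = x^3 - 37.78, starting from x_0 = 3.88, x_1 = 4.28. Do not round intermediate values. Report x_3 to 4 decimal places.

f(x_0) = 20.631072, f(x_1) = 40.622752
x_2 = 4.280000 - (40.622752)·(4.280000 - 3.880000)/(40.622752 - (20.631072)) = 3.467207; f(x_2) = 3.901108
x_3 = 3.467207 - (3.901108)·(3.467207 - 4.280000)/(3.901108 - (40.622752)) = 3.380860; f(x_3) = 0.863958

3.3809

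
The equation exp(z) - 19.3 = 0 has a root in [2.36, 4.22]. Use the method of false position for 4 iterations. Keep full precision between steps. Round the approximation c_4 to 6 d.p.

2.917794

False-position update: c = (a·f(b) − b·f(a))/(f(b) − f(a)); replace the endpoint whose sign matches f(c).
f(2.360000) = -8.709049, f(4.220000) = 48.733484
step 1: c = 2.642001, f(c) = -5.258733 < 0 → new bracket [2.642001, 4.220000]
step 2: c = 2.795695, f(c) = -2.926002 < 0 → new bracket [2.795695, 4.220000]
step 3: c = 2.876367, f(c) = -1.550320 < 0 → new bracket [2.876367, 4.220000]
step 4: c = 2.917794, f(c) = -0.799578 < 0 → new bracket [2.917794, 4.220000]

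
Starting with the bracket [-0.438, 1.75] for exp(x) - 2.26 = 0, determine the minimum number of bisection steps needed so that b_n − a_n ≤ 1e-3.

12

Initial width b − a = 1.75 − -0.438 = 2.188000.
After n steps the width is (b−a)/2^n; need (b−a)/2^n ≤ 1e-3.
So n ≥ log₂(2.188000/1e-3) = log₂(2188.0000) ≈ 11.0954.
Hence n = 12.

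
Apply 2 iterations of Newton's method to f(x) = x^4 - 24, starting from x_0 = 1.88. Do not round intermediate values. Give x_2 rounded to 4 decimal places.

f'(x) = 4x^3
x_0 = 1.880000: f = -11.508017, f' = 26.578688 → x_1 = 1.880000 - (-11.508017)/(26.578688) = 2.312979
x_1 = 2.312979: f = 4.621134, f' = 49.496572 → x_2 = 2.312979 - (4.621134)/(49.496572) = 2.219616

2.2196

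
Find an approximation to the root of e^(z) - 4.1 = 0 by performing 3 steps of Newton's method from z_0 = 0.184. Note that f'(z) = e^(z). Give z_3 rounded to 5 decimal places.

z_0 = 0.184000: f = -2.897984, f' = 1.202016 → z_1 = 0.184000 - (-2.897984)/(1.202016) = 2.594937
z_1 = 2.594937: f = 9.295741, f' = 13.395741 → z_2 = 2.594937 - (9.295741)/(13.395741) = 1.901004
z_2 = 1.901004: f = 2.592612, f' = 6.692612 → z_3 = 1.901004 - (2.592612)/(6.692612) = 1.513620

1.51362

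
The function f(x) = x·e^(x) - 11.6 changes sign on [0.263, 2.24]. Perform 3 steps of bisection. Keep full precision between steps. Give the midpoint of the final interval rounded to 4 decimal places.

1.8693

f(0.263000) = -11.257883, f(2.240000) = 9.441062 (opposite signs)
step 1: m = 1.251500, f(m) = -7.225279 < 0 → root in [1.251500, 2.240000]
step 2: m = 1.745750, f(m) = -1.596508 < 0 → root in [1.745750, 2.240000]
step 3: m = 1.992875, f(m) = 3.020919 > 0 → root in [1.745750, 1.992875]
Midpoint of [1.745750, 1.992875] = 1.869313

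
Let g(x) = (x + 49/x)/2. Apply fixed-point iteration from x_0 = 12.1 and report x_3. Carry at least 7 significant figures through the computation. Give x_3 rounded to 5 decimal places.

7.00036

x_1 = g(12.100000) = 8.074793
x_2 = g(8.074793) = 7.071530
x_3 = g(7.071530) = 7.000362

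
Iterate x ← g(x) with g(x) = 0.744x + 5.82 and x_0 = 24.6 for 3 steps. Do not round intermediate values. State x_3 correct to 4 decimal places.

x_1 = g(24.600000) = 24.122400
x_2 = g(24.122400) = 23.767066
x_3 = g(23.767066) = 23.502697

23.5027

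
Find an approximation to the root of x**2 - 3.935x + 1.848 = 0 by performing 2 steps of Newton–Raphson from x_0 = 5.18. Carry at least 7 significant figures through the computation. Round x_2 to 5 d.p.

f'(x) = 2x - 3.935
x_0 = 5.180000: f = 8.297100, f' = 6.425000 → x_1 = 5.180000 - (8.297100)/(6.425000) = 3.888623
x_1 = 3.888623: f = 1.667656, f' = 3.842245 → x_2 = 3.888623 - (1.667656)/(3.842245) = 3.454591

3.45459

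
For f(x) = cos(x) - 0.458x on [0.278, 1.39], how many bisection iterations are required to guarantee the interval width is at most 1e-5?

Initial width b − a = 1.39 − 0.278 = 1.112000.
After n steps the width is (b−a)/2^n; need (b−a)/2^n ≤ 1e-5.
So n ≥ log₂(1.112000/1e-5) = log₂(111200.0000) ≈ 16.7628.
Hence n = 17.

17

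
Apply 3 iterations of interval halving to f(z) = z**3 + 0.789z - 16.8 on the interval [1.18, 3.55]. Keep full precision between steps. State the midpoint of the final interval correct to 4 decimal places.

f(1.180000) = -14.225948, f(3.550000) = 30.739825 (opposite signs)
step 1: m = 2.365000, f(m) = -1.706038 < 0 → root in [2.365000, 3.550000]
step 2: m = 2.957500, f(m) = 11.402147 > 0 → root in [2.365000, 2.957500]
step 3: m = 2.661250, f(m) = 4.147368 > 0 → root in [2.365000, 2.661250]
Midpoint of [2.365000, 2.661250] = 2.513125

2.5131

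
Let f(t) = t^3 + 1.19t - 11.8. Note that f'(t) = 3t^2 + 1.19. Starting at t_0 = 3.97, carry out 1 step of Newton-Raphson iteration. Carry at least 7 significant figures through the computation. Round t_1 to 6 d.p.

2.825127

Newton update: t ← t − f(t)/f'(t).
t_0 = 3.970000: f = 55.495073, f' = 48.472700 → t_1 = 3.970000 - (55.495073)/(48.472700) = 2.825127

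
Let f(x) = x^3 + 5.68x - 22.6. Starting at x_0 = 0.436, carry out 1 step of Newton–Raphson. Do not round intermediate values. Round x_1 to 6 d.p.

3.642354

f'(x) = 3x^2 + 5.68
x_0 = 0.436000: f = -20.040638, f' = 6.250288 → x_1 = 0.436000 - (-20.040638)/(6.250288) = 3.642354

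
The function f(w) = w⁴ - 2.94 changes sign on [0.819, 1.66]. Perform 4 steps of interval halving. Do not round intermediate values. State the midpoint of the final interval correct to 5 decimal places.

1.31834

f(0.819000) = -2.490080, f(1.660000) = 4.653331 (opposite signs)
step 1: m = 1.239500, f(m) = -0.579597 < 0 → root in [1.239500, 1.660000]
step 2: m = 1.449750, f(m) = 1.477458 > 0 → root in [1.239500, 1.449750]
step 3: m = 1.344625, f(m) = 0.328923 > 0 → root in [1.239500, 1.344625]
step 4: m = 1.292063, f(m) = -0.153018 < 0 → root in [1.292063, 1.344625]
Midpoint of [1.292063, 1.344625] = 1.318344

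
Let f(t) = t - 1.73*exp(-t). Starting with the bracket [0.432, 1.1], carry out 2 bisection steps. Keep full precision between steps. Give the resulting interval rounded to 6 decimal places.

f(0.432000) = -0.691132, f(1.100000) = 0.524133 (opposite signs)
step 1: m = 0.766000, f(m) = -0.038223 < 0 → root in [0.766000, 1.100000]
step 2: m = 0.933000, f(m) = 0.252467 > 0 → root in [0.766000, 0.933000]

[0.766000, 0.933000]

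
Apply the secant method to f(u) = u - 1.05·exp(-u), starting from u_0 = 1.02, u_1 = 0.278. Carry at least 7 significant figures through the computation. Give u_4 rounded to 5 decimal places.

0.58497

Secant update: u_(k+1) = u_k − f(u_k)·(u_k − u_(k-1))/(f(u_k) − f(u_(k-1))).
f(u_0) = 0.641375, f(u_1) = -0.517162
u_2 = 0.278000 - (-0.517162)·(0.278000 - 1.020000)/(-0.517162 - (0.641375)) = 0.609223; f(u_2) = 0.038261
u_3 = 0.609223 - (0.038261)·(0.609223 - 0.278000)/(0.038261 - (-0.517162)) = 0.586406; f(u_3) = 0.002267
u_4 = 0.586406 - (0.002267)·(0.586406 - 0.609223)/(0.002267 - (0.038261)) = 0.584969; f(u_4) = -0.000010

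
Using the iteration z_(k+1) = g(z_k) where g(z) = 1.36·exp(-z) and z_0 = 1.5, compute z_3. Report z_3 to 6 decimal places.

0.498301

z_1 = g(1.500000) = 0.303457
z_2 = g(0.303457) = 1.004036
z_3 = g(1.004036) = 0.498301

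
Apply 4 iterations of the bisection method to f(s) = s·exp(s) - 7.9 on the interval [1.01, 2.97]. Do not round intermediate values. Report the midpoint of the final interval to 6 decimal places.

1.561250

f(1.010000) = -5.126943, f(2.970000) = 49.991001 (opposite signs)
step 1: m = 1.990000, f(m) = 6.657912 > 0 → root in [1.010000, 1.990000]
step 2: m = 1.500000, f(m) = -1.177466 < 0 → root in [1.500000, 1.990000]
step 3: m = 1.745000, f(m) = 2.091698 > 0 → root in [1.500000, 1.745000]
step 4: m = 1.622500, f(m) = 0.319161 > 0 → root in [1.500000, 1.622500]
Midpoint of [1.500000, 1.622500] = 1.561250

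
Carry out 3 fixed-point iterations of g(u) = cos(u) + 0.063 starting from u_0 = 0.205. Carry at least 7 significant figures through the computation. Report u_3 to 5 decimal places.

u_1 = g(0.205000) = 1.042061
u_2 = g(1.042061) = 0.567442
u_3 = g(0.567442) = 0.906279

0.90628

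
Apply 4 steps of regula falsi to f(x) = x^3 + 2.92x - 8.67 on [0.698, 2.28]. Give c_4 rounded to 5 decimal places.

f(0.698000) = -6.291772, f(2.280000) = 9.839952
step 1: c = 1.315019, f(c) = -2.556114 < 0 → new bracket [1.315019, 2.280000]
step 2: c = 1.514002, f(c) = -0.778718 < 0 → new bracket [1.514002, 2.280000]
step 3: c = 1.570176, f(c) = -0.213891 < 0 → new bracket [1.570176, 2.280000]
step 4: c = 1.585277, f(c) = -0.057024 < 0 → new bracket [1.585277, 2.280000]

1.58528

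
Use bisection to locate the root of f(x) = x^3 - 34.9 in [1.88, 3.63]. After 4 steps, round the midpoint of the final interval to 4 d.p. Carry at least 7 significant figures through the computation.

f(1.880000) = -28.255328, f(3.630000) = 12.932147 (opposite signs)
step 1: m = 2.755000, f(m) = -13.989481 < 0 → root in [2.755000, 3.630000]
step 2: m = 3.192500, f(m) = -2.361860 < 0 → root in [3.192500, 3.630000]
step 3: m = 3.411250, f(m) = 4.795442 > 0 → root in [3.192500, 3.411250]
step 4: m = 3.301875, f(m) = 1.098291 > 0 → root in [3.192500, 3.301875]
Midpoint of [3.192500, 3.301875] = 3.247187

3.2472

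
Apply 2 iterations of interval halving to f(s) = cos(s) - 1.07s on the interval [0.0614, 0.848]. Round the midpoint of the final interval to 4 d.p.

f(0.061400) = 0.932418, f(0.848000) = -0.245876 (opposite signs)
step 1: m = 0.454700, f(m) = 0.411864 > 0 → root in [0.454700, 0.848000]
step 2: m = 0.651350, f(m) = 0.098322 > 0 → root in [0.651350, 0.848000]
Midpoint of [0.651350, 0.848000] = 0.749675

0.7497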